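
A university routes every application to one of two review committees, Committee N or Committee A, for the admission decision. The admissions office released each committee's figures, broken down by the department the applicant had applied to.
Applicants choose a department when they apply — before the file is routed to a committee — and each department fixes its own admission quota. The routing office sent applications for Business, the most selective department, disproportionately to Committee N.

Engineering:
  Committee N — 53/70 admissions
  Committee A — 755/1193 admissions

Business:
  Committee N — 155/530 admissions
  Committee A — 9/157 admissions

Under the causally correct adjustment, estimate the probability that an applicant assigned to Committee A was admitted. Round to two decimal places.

Committee N is higher inside every department stratum but Committee A is higher in aggregate. Whether to stratify depends on how department relates to the review committee.
Department differs across review committees for reasons unrelated to any effect of the review committee itself, and it separately predicts the outcome — a classic confounder. We must compare within department levels.
Standardising Committee A to the population department mix: 0.648·755/1193 + 0.352·9/157 = 0.430.

0.43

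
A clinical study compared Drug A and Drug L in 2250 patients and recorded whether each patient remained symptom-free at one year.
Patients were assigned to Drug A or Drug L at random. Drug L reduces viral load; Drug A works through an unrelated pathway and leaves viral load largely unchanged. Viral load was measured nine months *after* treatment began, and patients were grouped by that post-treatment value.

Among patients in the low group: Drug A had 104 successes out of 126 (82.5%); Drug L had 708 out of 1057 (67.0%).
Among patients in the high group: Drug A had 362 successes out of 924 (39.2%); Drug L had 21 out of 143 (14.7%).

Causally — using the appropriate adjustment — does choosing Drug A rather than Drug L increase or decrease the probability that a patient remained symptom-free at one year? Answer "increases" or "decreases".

decreases

Viral load is downstream of the drug. One should not condition on a consequence of treatment, so the overall rates are the right comparison.
Pooled: Drug A 44.4% vs Drug L 60.8%; Drug L is higher overall.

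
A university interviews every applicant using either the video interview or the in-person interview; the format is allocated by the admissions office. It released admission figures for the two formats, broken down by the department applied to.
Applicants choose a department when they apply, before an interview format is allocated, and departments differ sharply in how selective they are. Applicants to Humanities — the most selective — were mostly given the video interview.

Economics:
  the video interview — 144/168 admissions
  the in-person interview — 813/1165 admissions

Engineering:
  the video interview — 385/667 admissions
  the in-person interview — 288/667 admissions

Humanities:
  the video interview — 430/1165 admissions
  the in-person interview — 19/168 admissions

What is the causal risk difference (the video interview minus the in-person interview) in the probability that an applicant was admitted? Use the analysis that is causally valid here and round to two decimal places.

Department is set before the interview format has any effect — it is not caused by the interview format — and it independently drives the outcome. That makes it a confounder, so the causal comparison is within department levels.
Adjusting over the population distribution of department: 0.333·(0.857−0.698) + 0.334·(0.577−0.432) + 0.333·(0.369−0.113) = +0.187.

+0.19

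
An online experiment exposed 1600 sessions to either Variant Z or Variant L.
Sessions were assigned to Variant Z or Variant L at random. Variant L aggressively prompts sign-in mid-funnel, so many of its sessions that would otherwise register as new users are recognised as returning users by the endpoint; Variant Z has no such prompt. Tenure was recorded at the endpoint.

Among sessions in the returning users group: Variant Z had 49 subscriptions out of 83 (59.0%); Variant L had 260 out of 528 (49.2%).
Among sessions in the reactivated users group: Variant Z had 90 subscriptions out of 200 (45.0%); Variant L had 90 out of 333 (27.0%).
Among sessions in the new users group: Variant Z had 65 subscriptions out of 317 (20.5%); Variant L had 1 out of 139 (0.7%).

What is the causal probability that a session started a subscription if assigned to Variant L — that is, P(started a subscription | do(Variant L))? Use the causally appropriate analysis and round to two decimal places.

The user tenure-specific comparison favours Variant Z throughout, but the pooled figures favour Variant L. The question is whether to condition on user tenure.
User tenure is downstream of the variant. One should not condition on a consequence of treatment, so the overall rates are the right comparison.
So P(outcome | do(Variant L)) is just the pooled rate for Variant L: 351/1000 = 0.351.

0.35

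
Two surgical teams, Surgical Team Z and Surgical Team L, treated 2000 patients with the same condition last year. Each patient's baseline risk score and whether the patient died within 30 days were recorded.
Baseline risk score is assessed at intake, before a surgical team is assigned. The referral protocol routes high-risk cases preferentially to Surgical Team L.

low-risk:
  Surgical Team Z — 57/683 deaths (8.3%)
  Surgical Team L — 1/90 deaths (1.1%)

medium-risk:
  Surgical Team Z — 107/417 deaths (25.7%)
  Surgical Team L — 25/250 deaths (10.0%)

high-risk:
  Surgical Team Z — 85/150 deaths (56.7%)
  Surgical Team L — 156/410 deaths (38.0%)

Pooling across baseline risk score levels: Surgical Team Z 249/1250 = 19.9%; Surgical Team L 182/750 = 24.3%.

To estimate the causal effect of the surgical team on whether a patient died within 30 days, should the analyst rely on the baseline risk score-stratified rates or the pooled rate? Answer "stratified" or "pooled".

stratified

Nothing the surgical team does changes baseline risk score; the imbalance is an allocation artefact. With baseline risk score also predicting the outcome, the pooled figure is confounded, and the within-stratum comparison is the causal one.
Within each level — low-risk: 8.3% vs 1.1%; medium-risk: 25.7% vs 10.0%; high-risk: 56.7% vs 38.0% — Surgical Team L is lower every time.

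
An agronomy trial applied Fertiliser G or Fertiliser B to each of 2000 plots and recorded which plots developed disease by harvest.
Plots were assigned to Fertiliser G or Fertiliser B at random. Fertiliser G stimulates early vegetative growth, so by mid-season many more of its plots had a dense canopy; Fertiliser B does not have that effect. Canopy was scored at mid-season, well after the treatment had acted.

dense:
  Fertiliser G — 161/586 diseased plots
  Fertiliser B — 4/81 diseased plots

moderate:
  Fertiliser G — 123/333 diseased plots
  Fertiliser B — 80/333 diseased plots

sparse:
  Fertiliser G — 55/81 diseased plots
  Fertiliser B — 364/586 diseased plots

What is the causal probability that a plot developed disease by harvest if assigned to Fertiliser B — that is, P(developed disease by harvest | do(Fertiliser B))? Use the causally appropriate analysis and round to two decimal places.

0.45

Mid-season canopy lies on the pathway fertiliser → mid-season canopy → outcome, so adjusting for it blocks the indirect effect. For the total causal effect of fertiliser, use the unadjusted pooled rates.
So P(outcome | do(Fertiliser B)) is just the pooled rate for Fertiliser B: 448/1000 = 0.448.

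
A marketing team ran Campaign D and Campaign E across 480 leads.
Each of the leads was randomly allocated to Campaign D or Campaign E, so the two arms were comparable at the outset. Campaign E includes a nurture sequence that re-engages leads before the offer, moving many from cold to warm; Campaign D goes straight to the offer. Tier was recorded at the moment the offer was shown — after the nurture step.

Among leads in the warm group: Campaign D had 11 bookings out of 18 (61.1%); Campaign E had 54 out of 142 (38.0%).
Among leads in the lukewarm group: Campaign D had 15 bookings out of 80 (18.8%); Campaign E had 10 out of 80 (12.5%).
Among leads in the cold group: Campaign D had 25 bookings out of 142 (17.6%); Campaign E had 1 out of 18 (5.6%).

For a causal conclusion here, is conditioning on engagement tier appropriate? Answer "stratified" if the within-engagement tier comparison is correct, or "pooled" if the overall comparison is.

pooled

Engagement tier here is a post-treatment variable shaped by the campaign; conditioning on it would introduce bias rather than remove it. The overall comparison is the causal one.
Pooled: Campaign D 21.2% vs Campaign E 27.1%; Campaign E is higher overall.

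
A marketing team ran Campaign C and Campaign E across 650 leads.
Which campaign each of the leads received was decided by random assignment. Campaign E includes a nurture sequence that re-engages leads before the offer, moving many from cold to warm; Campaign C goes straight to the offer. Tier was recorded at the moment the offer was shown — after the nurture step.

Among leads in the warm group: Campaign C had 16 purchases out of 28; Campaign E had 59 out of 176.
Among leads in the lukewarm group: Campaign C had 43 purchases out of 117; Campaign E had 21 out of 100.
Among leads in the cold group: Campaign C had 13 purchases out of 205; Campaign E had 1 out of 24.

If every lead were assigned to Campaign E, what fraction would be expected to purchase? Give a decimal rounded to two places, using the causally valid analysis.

0.27

Because the campaign influences engagement tier, engagement tier is a post-treatment mediator, not a confounder. Stratifying on it would bias the estimate; the causal effect is the crude pooled difference.
So P(outcome | do(Campaign E)) is just the pooled rate for Campaign E: 81/300 = 0.270.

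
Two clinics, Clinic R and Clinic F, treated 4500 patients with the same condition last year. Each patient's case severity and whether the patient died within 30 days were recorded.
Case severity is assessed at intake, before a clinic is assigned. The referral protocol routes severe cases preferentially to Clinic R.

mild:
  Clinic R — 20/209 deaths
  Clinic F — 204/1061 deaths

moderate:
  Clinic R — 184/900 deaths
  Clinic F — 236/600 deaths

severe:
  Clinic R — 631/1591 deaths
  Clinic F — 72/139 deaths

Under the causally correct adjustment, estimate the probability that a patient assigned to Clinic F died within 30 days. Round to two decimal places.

0.38

Case severity differs across clinics for reasons unrelated to any effect of the clinic itself, and it separately predicts the outcome — a classic confounder. We must compare within case severity levels.
Standardising Clinic F to the population case severity mix: 0.282·204/1061 + 0.333·236/600 + 0.384·72/139 = 0.385.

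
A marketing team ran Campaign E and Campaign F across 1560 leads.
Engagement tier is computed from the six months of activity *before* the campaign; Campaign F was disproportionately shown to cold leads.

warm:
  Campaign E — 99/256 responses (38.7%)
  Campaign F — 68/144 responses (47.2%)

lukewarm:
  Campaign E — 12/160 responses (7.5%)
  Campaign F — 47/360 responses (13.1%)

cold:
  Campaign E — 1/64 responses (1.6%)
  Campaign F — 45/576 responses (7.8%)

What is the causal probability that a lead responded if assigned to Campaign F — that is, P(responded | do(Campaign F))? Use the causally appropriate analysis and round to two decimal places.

Campaign F is higher inside every engagement tier stratum but Campaign E is higher in aggregate. Whether to stratify depends on how engagement tier relates to the campaign.
Here engagement tier is a common cause — it drives both which campaign a case falls under and the outcome. The crude comparison mixes populations; the stratum-specific rates are the causally relevant ones.
Standardising Campaign F to the population engagement tier mix: 0.256·68/144 + 0.333·47/360 + 0.410·45/576 = 0.197.

0.20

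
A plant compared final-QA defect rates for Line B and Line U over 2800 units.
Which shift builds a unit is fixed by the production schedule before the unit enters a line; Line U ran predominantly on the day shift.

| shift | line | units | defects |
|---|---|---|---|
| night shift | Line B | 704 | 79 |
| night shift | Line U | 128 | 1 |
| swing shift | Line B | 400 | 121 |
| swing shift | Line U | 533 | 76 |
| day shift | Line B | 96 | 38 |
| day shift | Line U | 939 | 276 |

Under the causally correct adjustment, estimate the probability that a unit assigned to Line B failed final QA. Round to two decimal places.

Shift satisfies the back-door criterion: it is not a descendant of the line, and it blocks the spurious path from line to outcome. Adjusting for it (i.e., using the within-shift rates) gives the causal effect.
Standardising Line B to the population shift mix: 0.297·79/704 + 0.333·121/400 + 0.370·38/96 = 0.280.

0.28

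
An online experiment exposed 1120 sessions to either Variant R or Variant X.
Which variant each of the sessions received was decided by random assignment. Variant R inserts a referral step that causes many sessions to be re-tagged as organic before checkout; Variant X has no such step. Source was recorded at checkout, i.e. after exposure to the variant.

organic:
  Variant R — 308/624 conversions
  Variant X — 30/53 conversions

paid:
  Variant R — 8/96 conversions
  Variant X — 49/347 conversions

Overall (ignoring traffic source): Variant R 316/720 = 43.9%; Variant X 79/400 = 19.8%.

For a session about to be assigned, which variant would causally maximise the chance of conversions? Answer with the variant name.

Variant R

The distribution of traffic source is itself part of what the variant does — it is an intermediate outcome. Holding it fixed would remove that part of the effect; the total effect is the pooled difference.
Pooled: Variant R 43.9% vs Variant X 19.8%; Variant R is higher overall.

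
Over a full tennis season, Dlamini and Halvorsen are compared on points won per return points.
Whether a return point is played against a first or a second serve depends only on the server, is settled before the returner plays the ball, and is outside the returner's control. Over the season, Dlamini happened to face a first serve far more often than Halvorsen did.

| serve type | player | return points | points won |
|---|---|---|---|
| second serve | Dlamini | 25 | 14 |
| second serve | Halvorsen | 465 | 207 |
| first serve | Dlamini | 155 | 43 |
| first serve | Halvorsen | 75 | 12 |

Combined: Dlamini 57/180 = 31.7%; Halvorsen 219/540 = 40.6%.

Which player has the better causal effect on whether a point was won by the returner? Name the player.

Within every serve type level Dlamini has the higher rate, yet pooled Halvorsen does — Simpson's reversal.
Serve type satisfies the back-door criterion: it is not a descendant of the player, and it blocks the spurious path from player to outcome. Adjusting for it (i.e., using the within-serve type rates) gives the causal effect.
Within each level — second serve: 56.0% vs 44.5%; first serve: 27.7% vs 16.0% — Dlamini is higher every time.

Dlamini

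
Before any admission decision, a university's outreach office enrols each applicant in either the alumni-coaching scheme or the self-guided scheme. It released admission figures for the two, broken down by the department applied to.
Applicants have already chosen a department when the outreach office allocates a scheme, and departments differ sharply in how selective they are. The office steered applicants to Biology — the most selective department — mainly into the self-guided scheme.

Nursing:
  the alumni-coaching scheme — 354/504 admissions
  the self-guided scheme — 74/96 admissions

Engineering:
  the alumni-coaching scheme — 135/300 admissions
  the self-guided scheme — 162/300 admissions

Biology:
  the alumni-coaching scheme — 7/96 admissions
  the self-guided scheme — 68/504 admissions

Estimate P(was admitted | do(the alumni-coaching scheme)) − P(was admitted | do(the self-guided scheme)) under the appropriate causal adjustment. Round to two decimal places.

Within every department level the self-guided scheme has the higher rate, yet pooled the alumni-coaching scheme does — Simpson's reversal.
Nothing the outreach scheme does changes department; the imbalance is an allocation artefact. With department also predicting the outcome, the pooled figure is confounded, and the within-stratum comparison is the causal one.
Adjusting over the population distribution of department: 0.333·(0.702−0.771) + 0.333·(0.450−0.540) + 0.333·(0.073−0.135) = -0.073.

-0.07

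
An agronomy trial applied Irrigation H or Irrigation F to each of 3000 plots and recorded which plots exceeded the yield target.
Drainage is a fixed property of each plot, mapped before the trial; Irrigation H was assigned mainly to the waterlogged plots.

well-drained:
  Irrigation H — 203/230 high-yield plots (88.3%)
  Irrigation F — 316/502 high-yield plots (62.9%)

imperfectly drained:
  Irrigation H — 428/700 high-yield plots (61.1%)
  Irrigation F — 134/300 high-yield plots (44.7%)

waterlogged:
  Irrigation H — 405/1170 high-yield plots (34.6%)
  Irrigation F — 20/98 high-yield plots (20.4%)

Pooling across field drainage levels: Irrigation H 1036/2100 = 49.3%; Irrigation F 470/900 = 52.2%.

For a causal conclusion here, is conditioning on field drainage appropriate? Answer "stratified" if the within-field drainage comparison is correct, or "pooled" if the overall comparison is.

stratified

Within every field drainage level Irrigation H has the higher rate, yet pooled Irrigation F does — Simpson's reversal.
Field drainage differs across irrigations for reasons unrelated to any effect of the irrigation itself, and it separately predicts the outcome — a classic confounder. We must compare within field drainage levels.
Within each level — well-drained: 88.3% vs 62.9%; imperfectly drained: 61.1% vs 44.7%; waterlogged: 34.6% vs 20.4% — Irrigation H is higher every time.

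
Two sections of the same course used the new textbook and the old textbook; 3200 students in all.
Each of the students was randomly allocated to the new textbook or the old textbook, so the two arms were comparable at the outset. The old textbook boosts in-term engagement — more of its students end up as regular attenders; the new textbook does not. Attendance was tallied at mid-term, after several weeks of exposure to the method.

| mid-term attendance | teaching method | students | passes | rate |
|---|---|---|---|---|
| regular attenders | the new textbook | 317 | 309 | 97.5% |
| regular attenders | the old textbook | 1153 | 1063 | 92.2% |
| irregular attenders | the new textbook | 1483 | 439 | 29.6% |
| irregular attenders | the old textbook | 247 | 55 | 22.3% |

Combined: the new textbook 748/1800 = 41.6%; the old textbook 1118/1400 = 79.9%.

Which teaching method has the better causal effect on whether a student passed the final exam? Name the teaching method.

the old textbook

Mid-term attendance lies on the pathway teaching method → mid-term attendance → outcome, so adjusting for it blocks the indirect effect. For the total causal effect of teaching method, use the unadjusted pooled rates.
Pooled: the new textbook 41.6% vs the old textbook 79.9%; the old textbook is higher overall.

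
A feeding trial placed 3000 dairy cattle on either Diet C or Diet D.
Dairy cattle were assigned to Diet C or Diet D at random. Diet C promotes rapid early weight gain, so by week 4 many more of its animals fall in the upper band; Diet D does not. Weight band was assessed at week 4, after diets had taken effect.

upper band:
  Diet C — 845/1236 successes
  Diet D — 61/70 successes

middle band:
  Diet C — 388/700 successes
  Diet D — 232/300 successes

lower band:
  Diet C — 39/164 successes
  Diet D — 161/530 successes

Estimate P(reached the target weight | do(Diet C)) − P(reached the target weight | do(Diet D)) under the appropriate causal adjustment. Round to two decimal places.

Week-4 weight band is recorded after the diet and is itself shifted by it — it sits on the causal path from diet to outcome. Conditioning on a mediator would strip out part of the effect we want; the pooled comparison gives the total causal effect.
The causal difference is the pooled difference: 0.606 − 0.504 = +0.101.

+0.10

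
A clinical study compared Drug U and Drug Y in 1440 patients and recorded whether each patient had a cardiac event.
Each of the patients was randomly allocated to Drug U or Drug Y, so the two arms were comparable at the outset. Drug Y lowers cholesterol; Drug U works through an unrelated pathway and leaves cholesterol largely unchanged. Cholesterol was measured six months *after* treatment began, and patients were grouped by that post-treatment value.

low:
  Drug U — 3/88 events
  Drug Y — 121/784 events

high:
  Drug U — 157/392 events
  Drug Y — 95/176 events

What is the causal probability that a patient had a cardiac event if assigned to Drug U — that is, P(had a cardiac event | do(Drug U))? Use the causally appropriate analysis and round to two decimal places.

Drug U is lower inside every cholesterol stratum but Drug Y is lower in aggregate. Whether to stratify depends on how cholesterol relates to the drug.
The distribution of cholesterol is itself part of what the drug does — it is an intermediate outcome. Holding it fixed would remove that part of the effect; the total effect is the pooled difference.
So P(outcome | do(Drug U)) is just the pooled rate for Drug U: 160/480 = 0.333.

0.33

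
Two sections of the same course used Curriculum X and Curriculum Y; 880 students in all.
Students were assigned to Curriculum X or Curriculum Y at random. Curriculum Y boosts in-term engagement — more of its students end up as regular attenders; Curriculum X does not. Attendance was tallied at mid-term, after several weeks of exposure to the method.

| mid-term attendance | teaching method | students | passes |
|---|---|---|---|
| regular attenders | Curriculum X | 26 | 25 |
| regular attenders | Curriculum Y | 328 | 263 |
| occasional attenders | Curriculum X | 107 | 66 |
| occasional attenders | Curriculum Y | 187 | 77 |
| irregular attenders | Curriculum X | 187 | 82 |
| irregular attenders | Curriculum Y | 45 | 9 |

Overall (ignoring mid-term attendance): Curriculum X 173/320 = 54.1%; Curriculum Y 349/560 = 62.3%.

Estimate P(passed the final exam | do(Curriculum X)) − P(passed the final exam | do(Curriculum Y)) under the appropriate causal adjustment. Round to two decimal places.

-0.08

Mid-term attendance is recorded after the teaching method and is itself shifted by it — it sits on the causal path from teaching method to outcome. Conditioning on a mediator would strip out part of the effect we want; the pooled comparison gives the total causal effect.
The causal difference is the pooled difference: 0.541 − 0.623 = -0.083.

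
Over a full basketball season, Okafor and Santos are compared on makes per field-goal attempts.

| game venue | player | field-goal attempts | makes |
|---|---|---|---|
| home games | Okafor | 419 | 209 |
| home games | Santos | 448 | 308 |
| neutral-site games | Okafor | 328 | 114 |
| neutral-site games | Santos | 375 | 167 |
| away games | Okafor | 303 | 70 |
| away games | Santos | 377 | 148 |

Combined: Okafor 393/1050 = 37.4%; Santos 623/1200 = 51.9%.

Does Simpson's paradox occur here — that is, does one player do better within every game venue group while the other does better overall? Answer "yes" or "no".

Within each game venue level (home games 49.9% vs 68.8%; neutral-site games 34.8% vs 44.5%; away games 23.1% vs 39.3%), Santos has the higher rate every time. Pooled: 37.4% vs 51.9% — Santos has the higher rate overall. They agree.

no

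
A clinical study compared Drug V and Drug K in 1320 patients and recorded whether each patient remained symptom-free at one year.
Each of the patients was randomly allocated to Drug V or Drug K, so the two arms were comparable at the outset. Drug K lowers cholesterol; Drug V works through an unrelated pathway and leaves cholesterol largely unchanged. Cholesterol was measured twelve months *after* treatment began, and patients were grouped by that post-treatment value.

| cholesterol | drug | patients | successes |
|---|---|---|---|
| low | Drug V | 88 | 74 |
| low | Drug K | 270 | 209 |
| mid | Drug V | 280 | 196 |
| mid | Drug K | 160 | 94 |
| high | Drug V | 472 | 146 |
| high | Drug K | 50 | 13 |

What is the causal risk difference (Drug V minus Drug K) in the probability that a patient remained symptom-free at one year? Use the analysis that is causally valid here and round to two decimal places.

Drug V is higher inside every cholesterol stratum but Drug K is higher in aggregate. Whether to stratify depends on how cholesterol relates to the drug.
Stratifying would compare drugs among patients the drugs themselves sorted into cholesterol groups — a form of selection on an intermediate. The unconditioned pooled rates give the total causal effect.
The causal difference is the pooled difference: 0.495 − 0.658 = -0.163.

-0.16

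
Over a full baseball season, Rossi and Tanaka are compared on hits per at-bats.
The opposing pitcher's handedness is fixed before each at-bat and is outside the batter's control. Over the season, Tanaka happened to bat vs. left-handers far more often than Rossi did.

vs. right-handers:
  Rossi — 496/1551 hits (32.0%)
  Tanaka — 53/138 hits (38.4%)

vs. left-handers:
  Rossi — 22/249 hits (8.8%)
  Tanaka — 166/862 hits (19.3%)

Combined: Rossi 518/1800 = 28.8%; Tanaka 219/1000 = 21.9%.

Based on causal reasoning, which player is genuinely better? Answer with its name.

Tanaka

The pitcher handedness-specific comparison favours Tanaka throughout, but the pooled figures favour Rossi. The question is whether to condition on pitcher handedness.
Pitcher handedness is set before the player has any effect — it is not caused by the player — and it independently drives the outcome. That makes it a confounder, so the causal comparison is within pitcher handedness levels.
Within each level — vs. right-handers: 32.0% vs 38.4%; vs. left-handers: 8.8% vs 19.3% — Tanaka is higher every time.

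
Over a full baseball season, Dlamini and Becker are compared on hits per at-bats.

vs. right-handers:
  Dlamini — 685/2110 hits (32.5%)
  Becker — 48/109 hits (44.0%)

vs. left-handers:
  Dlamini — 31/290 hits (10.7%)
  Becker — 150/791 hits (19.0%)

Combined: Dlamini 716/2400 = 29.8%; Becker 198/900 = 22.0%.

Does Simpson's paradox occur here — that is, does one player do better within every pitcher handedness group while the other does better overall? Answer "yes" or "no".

Within each pitcher handedness level (vs. right-handers 32.5% vs 44.0%; vs. left-handers 10.7% vs 19.0%), Becker has the higher rate every time. Pooled: 29.8% vs 22.0% — Dlamini has the higher rate overall. The two comparisons disagree.

yes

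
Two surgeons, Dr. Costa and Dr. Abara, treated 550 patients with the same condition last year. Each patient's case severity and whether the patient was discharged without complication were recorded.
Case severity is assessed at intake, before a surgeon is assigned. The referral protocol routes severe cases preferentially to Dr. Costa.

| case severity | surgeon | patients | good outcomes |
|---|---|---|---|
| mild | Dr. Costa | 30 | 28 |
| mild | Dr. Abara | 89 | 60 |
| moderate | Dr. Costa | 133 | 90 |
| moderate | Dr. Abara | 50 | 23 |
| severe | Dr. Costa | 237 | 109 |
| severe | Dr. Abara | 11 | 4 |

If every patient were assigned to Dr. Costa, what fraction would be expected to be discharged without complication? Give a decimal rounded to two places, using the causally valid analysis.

0.63

The case severity-specific comparison favours Dr. Costa throughout, but the pooled figures favour Dr. Abara. The question is whether to condition on case severity.
Since case severity is a pre-existing factor (not a product of the surgeon) and it affects the outcome on its own, it is a confounder. The stratified rates, not the pooled rate, identify the causal effect.
Standardising Dr. Costa to the population case severity mix: 0.216·28/30 + 0.333·90/133 + 0.451·109/237 = 0.634.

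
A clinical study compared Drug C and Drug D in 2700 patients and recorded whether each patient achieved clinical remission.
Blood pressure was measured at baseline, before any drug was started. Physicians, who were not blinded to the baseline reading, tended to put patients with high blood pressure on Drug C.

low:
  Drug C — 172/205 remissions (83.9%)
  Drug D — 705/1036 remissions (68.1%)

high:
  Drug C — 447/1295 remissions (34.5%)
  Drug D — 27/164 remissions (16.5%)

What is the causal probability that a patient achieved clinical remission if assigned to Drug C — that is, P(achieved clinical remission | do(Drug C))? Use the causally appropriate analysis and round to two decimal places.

The stratified and pooled comparisons disagree (Drug C wins within each blood pressure; Drug D wins overall), so the answer turns on the causal role of blood pressure.
Blood pressure satisfies the back-door criterion: it is not a descendant of the drug, and it blocks the spurious path from drug to outcome. Adjusting for it (i.e., using the within-blood pressure rates) gives the causal effect.
Standardising Drug C to the population blood pressure mix: 0.460·172/205 + 0.540·447/1295 = 0.572.

0.57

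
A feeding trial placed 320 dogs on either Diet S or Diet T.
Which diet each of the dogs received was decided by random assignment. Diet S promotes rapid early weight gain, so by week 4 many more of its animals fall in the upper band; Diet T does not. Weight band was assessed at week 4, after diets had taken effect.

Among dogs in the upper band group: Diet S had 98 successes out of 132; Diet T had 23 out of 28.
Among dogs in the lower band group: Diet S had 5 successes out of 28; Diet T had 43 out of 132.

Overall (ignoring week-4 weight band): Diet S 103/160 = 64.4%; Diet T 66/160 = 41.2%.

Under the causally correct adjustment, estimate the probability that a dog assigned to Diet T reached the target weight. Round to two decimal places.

Week-4 weight band is recorded after the diet and is itself shifted by it — it sits on the causal path from diet to outcome. Conditioning on a mediator would strip out part of the effect we want; the pooled comparison gives the total causal effect.
So P(outcome | do(Diet T)) is just the pooled rate for Diet T: 66/160 = 0.412.

0.41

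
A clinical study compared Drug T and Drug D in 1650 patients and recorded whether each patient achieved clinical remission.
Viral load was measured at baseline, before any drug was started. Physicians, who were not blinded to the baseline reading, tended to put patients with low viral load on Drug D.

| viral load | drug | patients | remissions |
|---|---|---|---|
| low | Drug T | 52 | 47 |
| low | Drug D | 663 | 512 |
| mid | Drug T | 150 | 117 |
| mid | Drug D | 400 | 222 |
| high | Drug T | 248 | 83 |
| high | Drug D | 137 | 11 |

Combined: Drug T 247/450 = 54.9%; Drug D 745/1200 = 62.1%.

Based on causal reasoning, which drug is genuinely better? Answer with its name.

Drug T

Viral load differs across drugs for reasons unrelated to any effect of the drug itself, and it separately predicts the outcome — a classic confounder. We must compare within viral load levels.
Within each level — low: 90.4% vs 77.2%; mid: 78.0% vs 55.5%; high: 33.5% vs 8.0% — Drug T is higher every time.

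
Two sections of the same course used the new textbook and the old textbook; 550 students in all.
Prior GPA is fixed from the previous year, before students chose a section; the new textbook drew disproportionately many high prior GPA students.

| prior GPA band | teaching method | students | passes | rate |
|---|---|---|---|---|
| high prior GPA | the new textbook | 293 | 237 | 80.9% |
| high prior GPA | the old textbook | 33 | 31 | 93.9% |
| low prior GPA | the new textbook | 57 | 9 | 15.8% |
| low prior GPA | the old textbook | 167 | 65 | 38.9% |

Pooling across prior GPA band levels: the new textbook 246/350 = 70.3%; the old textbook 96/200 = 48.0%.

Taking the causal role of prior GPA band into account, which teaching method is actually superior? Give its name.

the old textbook

The stratified and pooled comparisons disagree (the old textbook wins within each prior GPA band; the new textbook wins overall), so the answer turns on the causal role of prior GPA band.
Prior GPA band differs across teaching methods for reasons unrelated to any effect of the teaching method itself, and it separately predicts the outcome — a classic confounder. We must compare within prior GPA band levels.
Within each level — high prior GPA: 80.9% vs 93.9%; low prior GPA: 15.8% vs 38.9% — the old textbook is higher every time.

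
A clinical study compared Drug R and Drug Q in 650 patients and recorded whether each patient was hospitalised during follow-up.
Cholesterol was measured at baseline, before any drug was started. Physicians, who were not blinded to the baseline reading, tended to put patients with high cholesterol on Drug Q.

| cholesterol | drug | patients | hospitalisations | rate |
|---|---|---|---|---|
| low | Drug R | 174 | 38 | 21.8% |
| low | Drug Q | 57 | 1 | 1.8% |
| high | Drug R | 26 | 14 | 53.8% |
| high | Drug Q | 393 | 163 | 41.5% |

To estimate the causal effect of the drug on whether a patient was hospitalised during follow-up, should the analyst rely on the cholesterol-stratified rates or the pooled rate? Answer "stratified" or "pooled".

stratified

Since cholesterol is a pre-existing factor (not a product of the drug) and it affects the outcome on its own, it is a confounder. The stratified rates, not the pooled rate, identify the causal effect.
Within each level — low: 21.8% vs 1.8%; high: 53.8% vs 41.5% — Drug Q is lower every time.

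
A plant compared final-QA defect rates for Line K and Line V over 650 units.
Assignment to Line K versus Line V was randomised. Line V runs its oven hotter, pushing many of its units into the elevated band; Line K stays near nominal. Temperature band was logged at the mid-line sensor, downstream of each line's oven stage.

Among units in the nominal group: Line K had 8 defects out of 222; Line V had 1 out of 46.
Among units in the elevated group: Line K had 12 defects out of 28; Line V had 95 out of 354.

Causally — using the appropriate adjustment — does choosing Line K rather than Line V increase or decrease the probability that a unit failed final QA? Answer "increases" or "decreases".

In-process temperature band is recorded after the line and is itself shifted by it — it sits on the causal path from line to outcome. Conditioning on a mediator would strip out part of the effect we want; the pooled comparison gives the total causal effect.
Pooled: Line K 8.0% vs Line V 24.0%; Line K is lower overall.

decreases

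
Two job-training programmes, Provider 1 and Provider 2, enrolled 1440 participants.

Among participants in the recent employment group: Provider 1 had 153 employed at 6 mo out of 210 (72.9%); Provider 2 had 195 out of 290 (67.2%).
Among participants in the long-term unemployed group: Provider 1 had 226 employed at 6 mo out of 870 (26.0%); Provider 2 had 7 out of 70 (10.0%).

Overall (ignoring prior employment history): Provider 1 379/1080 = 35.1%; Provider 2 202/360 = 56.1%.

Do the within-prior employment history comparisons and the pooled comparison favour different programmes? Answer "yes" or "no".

yes

Within each prior employment history level (recent employment 72.9% vs 67.2%; long-term unemployed 26.0% vs 10.0%), Provider 1 has the higher rate every time. Pooled: 35.1% vs 56.1% — Provider 2 has the higher rate overall. The two comparisons disagree.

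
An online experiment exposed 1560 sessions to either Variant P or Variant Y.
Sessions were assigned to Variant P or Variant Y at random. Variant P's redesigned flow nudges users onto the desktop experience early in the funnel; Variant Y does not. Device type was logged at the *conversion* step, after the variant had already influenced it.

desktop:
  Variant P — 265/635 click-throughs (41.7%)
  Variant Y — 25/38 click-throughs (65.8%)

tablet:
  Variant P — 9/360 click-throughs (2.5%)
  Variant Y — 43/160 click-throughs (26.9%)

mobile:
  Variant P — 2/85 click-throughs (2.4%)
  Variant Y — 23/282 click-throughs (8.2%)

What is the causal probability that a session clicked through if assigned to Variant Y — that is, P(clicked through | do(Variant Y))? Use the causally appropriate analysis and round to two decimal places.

0.19

Device type is downstream of the variant. One should not condition on a consequence of treatment, so the overall rates are the right comparison.
So P(outcome | do(Variant Y)) is just the pooled rate for Variant Y: 91/480 = 0.190.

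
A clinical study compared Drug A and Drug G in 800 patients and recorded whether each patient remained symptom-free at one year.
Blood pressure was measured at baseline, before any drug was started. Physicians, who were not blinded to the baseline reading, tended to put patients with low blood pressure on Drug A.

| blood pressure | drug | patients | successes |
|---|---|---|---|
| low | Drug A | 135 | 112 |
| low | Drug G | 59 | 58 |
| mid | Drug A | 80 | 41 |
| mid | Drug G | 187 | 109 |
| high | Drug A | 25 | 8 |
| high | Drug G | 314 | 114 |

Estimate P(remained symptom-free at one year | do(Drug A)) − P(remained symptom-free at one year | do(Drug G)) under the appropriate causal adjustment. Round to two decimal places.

Blood pressure satisfies the back-door criterion: it is not a descendant of the drug, and it blocks the spurious path from drug to outcome. Adjusting for it (i.e., using the within-blood pressure rates) gives the causal effect.
Adjusting over the population distribution of blood pressure: 0.242·(0.830−0.983) + 0.334·(0.512−0.583) + 0.424·(0.320−0.363) = -0.079.

-0.08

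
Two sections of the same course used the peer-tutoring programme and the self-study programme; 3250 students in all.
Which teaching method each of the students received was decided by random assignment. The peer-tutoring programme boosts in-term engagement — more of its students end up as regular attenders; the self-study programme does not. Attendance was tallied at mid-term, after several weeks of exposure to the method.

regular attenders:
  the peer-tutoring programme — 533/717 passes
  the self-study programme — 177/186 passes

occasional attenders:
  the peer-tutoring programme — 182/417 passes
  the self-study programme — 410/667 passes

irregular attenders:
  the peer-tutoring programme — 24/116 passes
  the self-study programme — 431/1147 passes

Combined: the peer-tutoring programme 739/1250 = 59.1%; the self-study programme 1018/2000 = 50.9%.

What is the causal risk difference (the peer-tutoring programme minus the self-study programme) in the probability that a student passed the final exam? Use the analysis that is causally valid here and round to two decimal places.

the self-study programme is higher inside every mid-term attendance stratum but the peer-tutoring programme is higher in aggregate. Whether to stratify depends on how mid-term attendance relates to the teaching method.
Mid-term attendance lies on the pathway teaching method → mid-term attendance → outcome, so adjusting for it blocks the indirect effect. For the total causal effect of teaching method, use the unadjusted pooled rates.
The causal difference is the pooled difference: 0.591 − 0.509 = +0.082.

+0.08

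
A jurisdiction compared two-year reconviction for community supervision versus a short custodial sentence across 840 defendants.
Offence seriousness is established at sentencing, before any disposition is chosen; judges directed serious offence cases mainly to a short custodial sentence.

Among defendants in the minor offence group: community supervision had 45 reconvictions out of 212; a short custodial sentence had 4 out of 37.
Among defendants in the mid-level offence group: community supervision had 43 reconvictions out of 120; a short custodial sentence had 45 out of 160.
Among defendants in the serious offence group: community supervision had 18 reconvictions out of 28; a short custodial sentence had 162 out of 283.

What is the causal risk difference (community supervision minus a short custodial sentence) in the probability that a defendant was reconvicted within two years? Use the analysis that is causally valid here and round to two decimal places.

The offence seriousness-specific comparison favours a short custodial sentence throughout, but the pooled figures favour community supervision. The question is whether to condition on offence seriousness.
The imbalance in offence seriousness arose from how defendants were allocated, not from anything the disposition did; and offence seriousness independently affects the outcome. The pooled gap is confounded — condition on offence seriousness.
Adjusting over the population distribution of offence seriousness: 0.296·(0.212−0.108) + 0.333·(0.358−0.281) + 0.370·(0.643−0.572) = +0.083.

+0.08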